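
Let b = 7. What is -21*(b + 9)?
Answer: -336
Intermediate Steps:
-21*(b + 9) = -21*(7 + 9) = -21*16 = -336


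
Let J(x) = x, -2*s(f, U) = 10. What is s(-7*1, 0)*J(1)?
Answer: -5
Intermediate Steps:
s(f, U) = -5 (s(f, U) = -½*10 = -5)
s(-7*1, 0)*J(1) = -5*1 = -5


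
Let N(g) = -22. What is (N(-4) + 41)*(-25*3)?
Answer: -1425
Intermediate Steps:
(N(-4) + 41)*(-25*3) = (-22 + 41)*(-25*3) = 19*(-75) = -1425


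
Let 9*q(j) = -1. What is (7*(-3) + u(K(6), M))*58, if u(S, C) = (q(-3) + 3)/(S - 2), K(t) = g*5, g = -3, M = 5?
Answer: -187862/153 ≈ -1227.9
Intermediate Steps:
q(j) = -⅑ (q(j) = (⅑)*(-1) = -⅑)
K(t) = -15 (K(t) = -3*5 = -15)
u(S, C) = 26/(9*(-2 + S)) (u(S, C) = (-⅑ + 3)/(S - 2) = 26/(9*(-2 + S)))
(7*(-3) + u(K(6), M))*58 = (7*(-3) + 26/(9*(-2 - 15)))*58 = (-21 + (26/9)/(-17))*58 = (-21 + (26/9)*(-1/17))*58 = (-21 - 26/153)*58 = -3239/153*58 = -187862/153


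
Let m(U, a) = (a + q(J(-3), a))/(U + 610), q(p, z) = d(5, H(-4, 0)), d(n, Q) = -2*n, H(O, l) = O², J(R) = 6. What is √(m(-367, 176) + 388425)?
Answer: √283162323/27 ≈ 623.24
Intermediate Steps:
q(p, z) = -10 (q(p, z) = -2*5 = -10)
m(U, a) = (-10 + a)/(610 + U) (m(U, a) = (a - 10)/(U + 610) = (-10 + a)/(610 + U))
√(m(-367, 176) + 388425) = √((-10 + 176)/(610 - 367) + 388425) = √(166/243 + 388425) = √(94387441/243) = √283162323/27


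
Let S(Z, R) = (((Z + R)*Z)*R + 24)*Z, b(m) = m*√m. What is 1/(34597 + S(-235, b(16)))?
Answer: -1/604353443 ≈ -1.6547e-9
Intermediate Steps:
b(m) = m^(3/2)
S(Z, R) = Z*(24 + R*Z*(R + Z)) (S(Z, R) = (((R + Z)*Z)*R + 24)*Z = ((Z*(R + Z))*R + 24)*Z = (R*Z*(R + Z) + 24)*Z = (24 + R*Z*(R + Z))*Z = Z*(24 + R*Z*(R + Z)))
1/(34597 + S(-235, b(16))) = 1/(34597 - 235*(24 + 16^(3/2)*(-235)² - 235*(16^(3/2))²)) = 1/(34597 - 235*(24 + 64*55225 - 235*64²)) = 1/(34597 - 235*(24 + 3534400 - 235*4096)) = 1/(34597 - 235*(24 + 3534400 - 962560)) = 1/(34597 - 235*2571864) = 1/(34597 - 604388040) = 1/(-604353443) = -1/604353443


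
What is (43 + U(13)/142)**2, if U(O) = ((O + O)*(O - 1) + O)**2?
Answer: 12483816361/20164 ≈ 6.1911e+5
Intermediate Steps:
U(O) = (O + 2*O*(-1 + O))**2 (U(O) = ((2*O)*(-1 + O) + O)**2 = (2*O*(-1 + O) + O)**2 = (O + 2*O*(-1 + O))**2)
(43 + U(13)/142)**2 = (43 + (13**2*(-1 + 2*13)**2)/142)**2 = (43 + (169*(-1 + 26)**2)*(1/142))**2 = (43 + (169*25**2)*(1/142))**2 = (43 + (169*625)*(1/142))**2 = (43 + 105625*(1/142))**2 = (43 + 105625/142)**2 = (111731/142)**2 = 12483816361/20164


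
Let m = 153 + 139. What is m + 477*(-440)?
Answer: -209588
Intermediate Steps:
m = 292
m + 477*(-440) = 292 + 477*(-440) = 292 - 209880 = -209588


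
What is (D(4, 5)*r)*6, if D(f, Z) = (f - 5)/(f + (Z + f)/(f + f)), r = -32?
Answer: 1536/41 ≈ 37.463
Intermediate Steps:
D(f, Z) = (-5 + f)/(f + (Z + f)/(2*f)) (D(f, Z) = (-5 + f)/(f + (Z + f)/((2*f))) = (-5 + f)/(f + (Z + f)*(1/(2*f))) = (-5 + f)/(f + (Z + f)/(2*f)))
(D(4, 5)*r)*6 = ((2*4*(-5 + 4)/(5 + 4 + 2*4²))*(-32))*6 = ((2*4*(-1)/(5 + 4 + 2*16))*(-32))*6 = ((2*4*(-1)/(5 + 4 + 32))*(-32))*6 = ((2*4*(-1)/41)*(-32))*6 = ((2*4*(1/41)*(-1))*(-32))*6 = -8/41*(-32)*6 = (256/41)*6 = 1536/41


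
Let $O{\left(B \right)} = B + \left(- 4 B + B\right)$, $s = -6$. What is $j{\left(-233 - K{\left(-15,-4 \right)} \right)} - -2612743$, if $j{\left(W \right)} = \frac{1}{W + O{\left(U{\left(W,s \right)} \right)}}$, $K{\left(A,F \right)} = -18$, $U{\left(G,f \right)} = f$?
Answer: $\frac{530386828}{203} \approx 2.6127 \cdot 10^{6}$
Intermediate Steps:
$O{\left(B \right)} = - 2 B$ ($O{\left(B \right)} = B - 3 B = - 2 B$)
$j{\left(W \right)} = \frac{1}{12 + W}$ ($j{\left(W \right)} = \frac{1}{W - -12} = \frac{1}{W + 12} = \frac{1}{12 + W}$)
$j{\left(-233 - K{\left(-15,-4 \right)} \right)} - -2612743 = \frac{1}{12 - 215} - -2612743 = \frac{1}{12 + \left(-233 + 18\right)} + 2612743 = \frac{1}{12 - 215} + 2612743 = \frac{1}{-203} + 2612743 = - \frac{1}{203} + 2612743 = \frac{530386828}{203}$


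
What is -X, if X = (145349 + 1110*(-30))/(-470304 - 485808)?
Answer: 112049/956112 ≈ 0.11719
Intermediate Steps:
X = -112049/956112 (X = (145349 - 33300)/(-956112) = 112049*(-1/956112) = -112049/956112 ≈ -0.11719)
-X = -1*(-112049/956112) = 112049/956112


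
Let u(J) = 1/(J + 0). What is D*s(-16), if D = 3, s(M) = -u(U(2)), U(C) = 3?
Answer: -1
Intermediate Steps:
u(J) = 1/J
s(M) = -⅓ (s(M) = -1/3 = -1*⅓ = -⅓)
D*s(-16) = 3*(-⅓) = -1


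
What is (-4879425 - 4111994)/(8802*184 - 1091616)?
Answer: -528907/31056 ≈ -17.031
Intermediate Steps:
(-4879425 - 4111994)/(8802*184 - 1091616) = -8991419/(1619568 - 1091616) = -8991419/527952 = -8991419*1/527952 = -528907/31056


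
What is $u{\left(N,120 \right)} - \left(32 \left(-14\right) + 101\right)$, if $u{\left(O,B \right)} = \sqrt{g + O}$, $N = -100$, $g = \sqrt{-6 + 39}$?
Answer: $347 + \sqrt{-100 + \sqrt{33}} \approx 347.0 + 9.7085 i$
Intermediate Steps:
$g = \sqrt{33} \approx 5.7446$
$u{\left(O,B \right)} = \sqrt{O + \sqrt{33}}$ ($u{\left(O,B \right)} = \sqrt{\sqrt{33} + O} = \sqrt{O + \sqrt{33}}$)
$u{\left(N,120 \right)} - \left(32 \left(-14\right) + 101\right) = \sqrt{-100 + \sqrt{33}} - \left(32 \left(-14\right) + 101\right) = \sqrt{-100 + \sqrt{33}} - \left(-448 + 101\right) = \sqrt{-100 + \sqrt{33}} - -347 = \sqrt{-100 + \sqrt{33}} + 347 = 347 + \sqrt{-100 + \sqrt{33}}$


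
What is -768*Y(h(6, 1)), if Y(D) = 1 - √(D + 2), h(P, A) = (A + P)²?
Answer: -768 + 768*√51 ≈ 4716.6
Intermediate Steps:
Y(D) = 1 - √(2 + D)
-768*Y(h(6, 1)) = -768*(1 - √(2 + (1 + 6)²)) = -768*(1 - √(2 + 7²)) = -768*(1 - √(2 + 49)) = -768*(1 - √51) = -768 + 768*√51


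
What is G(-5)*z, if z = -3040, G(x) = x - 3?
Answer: 24320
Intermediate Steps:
G(x) = -3 + x
G(-5)*z = (-3 - 5)*(-3040) = -8*(-3040) = 24320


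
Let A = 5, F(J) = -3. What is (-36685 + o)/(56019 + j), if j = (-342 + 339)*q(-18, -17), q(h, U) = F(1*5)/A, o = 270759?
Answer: 585185/140052 ≈ 4.1783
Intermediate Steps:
q(h, U) = -3/5
j = 9/5 (j = (-342 + 339)*(-3/5) = -3*(-3/5) = 9/5 ≈ 1.8000)
(-36685 + o)/(56019 + j) = (-36685 + 270759)/(56019 + 9/5) = 234074/(280104/5) = 234074*(5/280104) = 585185/140052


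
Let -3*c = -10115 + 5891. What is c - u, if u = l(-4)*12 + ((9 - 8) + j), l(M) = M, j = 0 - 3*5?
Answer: 1470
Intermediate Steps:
j = -15 (j = 0 - 15 = -15)
c = 1408 (c = -(-10115 + 5891)/3 = -⅓*(-4224) = 1408)
u = -62 (u = -4*12 + ((9 - 8) - 15) = -48 + (1 - 15) = -48 - 14 = -62)
c - u = 1408 - 1*(-62) = 1408 + 62 = 1470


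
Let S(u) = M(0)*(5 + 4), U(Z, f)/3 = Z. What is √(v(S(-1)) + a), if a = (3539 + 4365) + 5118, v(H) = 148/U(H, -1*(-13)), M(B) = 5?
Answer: √26371770/45 ≈ 114.12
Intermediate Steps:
U(Z, f) = 3*Z
S(u) = 45 (S(u) = 5*(5 + 4) = 5*9 = 45)
v(H) = 148/(3*H) (v(H) = 148/((3*H)) = 148*(1/(3*H)) = 148/(3*H))
a = 13022 (a = 7904 + 5118 = 13022)
√(v(S(-1)) + a) = √((148/3)/45 + 13022) = √((148/3)*(1/45) + 13022) = √(148/135 + 13022) = √(1758118/135) = √26371770/45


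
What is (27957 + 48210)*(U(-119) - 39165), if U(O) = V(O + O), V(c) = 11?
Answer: -2982242718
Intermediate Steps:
U(O) = 11
(27957 + 48210)*(U(-119) - 39165) = (27957 + 48210)*(11 - 39165) = 76167*(-39154) = -2982242718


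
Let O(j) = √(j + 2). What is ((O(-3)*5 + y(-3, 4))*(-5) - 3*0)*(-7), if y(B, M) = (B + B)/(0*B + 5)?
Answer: -42 + 175*I ≈ -42.0 + 175.0*I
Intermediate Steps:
y(B, M) = 2*B/5 (y(B, M) = (2*B)/(0 + 5) = (2*B)/5 = (2*B)*(⅕) = 2*B/5)
O(j) = √(2 + j)
((O(-3)*5 + y(-3, 4))*(-5) - 3*0)*(-7) = ((√(2 - 3)*5 + (⅖)*(-3))*(-5) - 3*0)*(-7) = ((√(-1)*5 - 6/5)*(-5) + 0)*(-7) = ((I*5 - 6/5)*(-5) + 0)*(-7) = ((5*I - 6/5)*(-5) + 0)*(-7) = ((-6/5 + 5*I)*(-5) + 0)*(-7) = ((6 - 25*I) + 0)*(-7) = (6 - 25*I)*(-7) = -42 + 175*I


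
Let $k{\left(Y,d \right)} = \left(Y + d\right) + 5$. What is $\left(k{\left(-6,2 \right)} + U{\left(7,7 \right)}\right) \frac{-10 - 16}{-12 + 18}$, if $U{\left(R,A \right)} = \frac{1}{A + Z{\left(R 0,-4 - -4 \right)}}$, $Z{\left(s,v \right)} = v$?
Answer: $- \frac{104}{21} \approx -4.9524$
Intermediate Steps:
$k{\left(Y,d \right)} = 5 + Y + d$
$U{\left(R,A \right)} = \frac{1}{A}$ ($U{\left(R,A \right)} = \frac{1}{A - 0} = \frac{1}{A + \left(-4 + 4\right)} = \frac{1}{A + 0} = \frac{1}{A}$)
$\left(k{\left(-6,2 \right)} + U{\left(7,7 \right)}\right) \frac{-10 - 16}{-12 + 18} = \left(\left(5 - 6 + 2\right) + \frac{1}{7}\right) \frac{-10 - 16}{-12 + 18} = \left(1 + \frac{1}{7}\right) \left(- \frac{26}{6}\right) = \frac{8 \left(\left(-26\right) \frac{1}{6}\right)}{7} = \frac{8}{7} \left(- \frac{13}{3}\right) = - \frac{104}{21}$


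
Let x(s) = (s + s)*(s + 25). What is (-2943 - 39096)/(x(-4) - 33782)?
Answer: 42039/33950 ≈ 1.2383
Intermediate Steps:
x(s) = 2*s*(25 + s) (x(s) = (2*s)*(25 + s) = 2*s*(25 + s))
(-2943 - 39096)/(x(-4) - 33782) = (-2943 - 39096)/(2*(-4)*(25 - 4) - 33782) = -42039/(2*(-4)*21 - 33782) = -42039/(-168 - 33782) = -42039/(-33950) = -42039*(-1/33950) = 42039/33950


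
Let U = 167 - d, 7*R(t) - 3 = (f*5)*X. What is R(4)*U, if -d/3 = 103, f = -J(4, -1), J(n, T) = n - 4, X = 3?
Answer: 204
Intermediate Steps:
J(n, T) = -4 + n
f = 0 (f = -(-4 + 4) = -1*0 = 0)
d = -309 (d = -3*103 = -309)
R(t) = 3/7 (R(t) = 3/7 + ((0*5)*3)/7 = 3/7 + (0*3)/7 = 3/7 + (1/7)*0 = 3/7 + 0 = 3/7)
U = 476 (U = 167 - 1*(-309) = 167 + 309 = 476)
R(4)*U = (3/7)*476 = 204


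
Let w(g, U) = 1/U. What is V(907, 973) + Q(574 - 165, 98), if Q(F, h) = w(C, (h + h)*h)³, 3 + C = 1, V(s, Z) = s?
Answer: 6427672315549185/7086739046912 ≈ 907.00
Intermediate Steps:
C = -2 (C = -3 + 1 = -2)
Q(F, h) = 1/(8*h⁶) (Q(F, h) = (1/((h + h)*h))³ = (1/((2*h)*h))³ = (1/(2*h²))³ = 1/(8*h⁶))
V(907, 973) + Q(574 - 165, 98) = 907 + (⅛)/98⁶ = 907 + (⅛)*(1/885842380864) = 907 + 1/7086739046912 = 6427672315549185/7086739046912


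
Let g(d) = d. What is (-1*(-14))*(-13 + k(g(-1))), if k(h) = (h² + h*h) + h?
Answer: -168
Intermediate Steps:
k(h) = h + 2*h² (k(h) = (h² + h²) + h = 2*h² + h = h + 2*h²)
(-1*(-14))*(-13 + k(g(-1))) = (-1*(-14))*(-13 - (1 + 2*(-1))) = 14*(-13 - (1 - 2)) = 14*(-13 - 1*(-1)) = 14*(-13 + 1) = 14*(-12) = -168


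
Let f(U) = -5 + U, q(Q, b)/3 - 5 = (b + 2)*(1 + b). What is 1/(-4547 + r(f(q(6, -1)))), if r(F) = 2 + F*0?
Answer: -1/4545 ≈ -0.00022002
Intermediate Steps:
q(Q, b) = 15 + 3*(1 + b)*(2 + b) (q(Q, b) = 15 + 3*((b + 2)*(1 + b)) = 15 + 3*((2 + b)*(1 + b)) = 15 + 3*((1 + b)*(2 + b)) = 15 + 3*(1 + b)*(2 + b))
r(F) = 2 (r(F) = 2 + 0 = 2)
1/(-4547 + r(f(q(6, -1)))) = 1/(-4547 + 2) = 1/(-4545) = -1/4545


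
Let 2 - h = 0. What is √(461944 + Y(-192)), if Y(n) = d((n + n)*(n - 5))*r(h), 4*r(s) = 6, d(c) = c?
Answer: 2*√143854 ≈ 758.56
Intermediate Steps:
h = 2 (h = 2 - 1*0 = 2 + 0 = 2)
r(s) = 3/2 (r(s) = (¼)*6 = 3/2)
Y(n) = 3*n*(-5 + n) (Y(n) = ((n + n)*(n - 5))*(3/2) = ((2*n)*(-5 + n))*(3/2) = (2*n*(-5 + n))*(3/2) = 3*n*(-5 + n))
√(461944 + Y(-192)) = √(461944 + 3*(-192)*(-5 - 192)) = √(461944 + 3*(-192)*(-197)) = √(461944 + 113472) = √575416 = 2*√143854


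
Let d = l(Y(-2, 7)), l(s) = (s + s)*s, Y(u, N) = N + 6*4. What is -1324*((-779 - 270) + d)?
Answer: -1155852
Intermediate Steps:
Y(u, N) = 24 + N (Y(u, N) = N + 24 = 24 + N)
l(s) = 2*s² (l(s) = (2*s)*s = 2*s²)
d = 1922 (d = 2*(24 + 7)² = 2*31² = 2*961 = 1922)
-1324*((-779 - 270) + d) = -1324*((-779 - 270) + 1922) = -1324*(-1049 + 1922) = -1324*873 = -1155852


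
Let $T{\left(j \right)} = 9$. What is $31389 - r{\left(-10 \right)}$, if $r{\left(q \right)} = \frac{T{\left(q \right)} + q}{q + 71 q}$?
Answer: $\frac{22600079}{720} \approx 31389.0$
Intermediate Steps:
$r{\left(q \right)} = \frac{9 + q}{72 q}$ ($r{\left(q \right)} = \frac{9 + q}{q + 71 q} = \frac{9 + q}{72 q}$)
$31389 - r{\left(-10 \right)} = 31389 - \frac{9 - 10}{72 \left(-10\right)} = 31389 - \frac{1}{72} \left(- \frac{1}{10}\right) \left(-1\right) = 31389 - \frac{1}{720} = \frac{22600079}{720}$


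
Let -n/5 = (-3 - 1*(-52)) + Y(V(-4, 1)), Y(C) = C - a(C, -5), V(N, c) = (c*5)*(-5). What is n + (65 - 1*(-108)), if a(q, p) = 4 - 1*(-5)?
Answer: 98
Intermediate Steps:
a(q, p) = 9 (a(q, p) = 4 + 5 = 9)
V(N, c) = -25*c (V(N, c) = (5*c)*(-5) = -25*c)
Y(C) = -9 + C (Y(C) = C - 1*9 = C - 9 = -9 + C)
n = -75 (n = -5*((-3 - 1*(-52)) + (-9 - 25*1)) = -5*((-3 + 52) + (-9 - 25)) = -5*(49 - 34) = -5*15 = -75)
n + (65 - 1*(-108)) = -75 + (65 - 1*(-108)) = -75 + (65 + 108) = -75 + 173 = 98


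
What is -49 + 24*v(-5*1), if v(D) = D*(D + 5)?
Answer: -49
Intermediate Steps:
v(D) = D*(5 + D)
-49 + 24*v(-5*1) = -49 + 24*((-5*1)*(5 - 5*1)) = -49 + 24*(-5*(5 - 5)) = -49 + 24*(-5*0) = -49 + 24*0 = -49 + 0 = -49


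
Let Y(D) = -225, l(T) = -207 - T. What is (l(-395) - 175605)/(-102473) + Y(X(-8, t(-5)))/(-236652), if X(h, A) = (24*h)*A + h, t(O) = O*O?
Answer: 13845280103/8083480132 ≈ 1.7128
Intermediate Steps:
t(O) = O²
X(h, A) = h + 24*A*h (X(h, A) = 24*A*h + h = h + 24*A*h)
(l(-395) - 175605)/(-102473) + Y(X(-8, t(-5)))/(-236652) = ((-207 - 1*(-395)) - 175605)/(-102473) - 225/(-236652) = ((-207 + 395) - 175605)*(-1/102473) - 225*(-1/236652) = (188 - 175605)*(-1/102473) + 75/78884 = -175417*(-1/102473) + 75/78884 = 175417/102473 + 75/78884 = 13845280103/8083480132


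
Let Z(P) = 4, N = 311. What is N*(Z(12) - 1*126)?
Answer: -37942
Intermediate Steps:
N*(Z(12) - 1*126) = 311*(4 - 1*126) = 311*(4 - 126) = 311*(-122) = -37942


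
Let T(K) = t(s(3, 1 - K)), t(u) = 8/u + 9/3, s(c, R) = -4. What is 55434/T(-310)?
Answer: 55434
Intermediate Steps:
t(u) = 3 + 8/u (t(u) = 8/u + 9*(1/3) = 8/u + 3 = 3 + 8/u)
T(K) = 1 (T(K) = 3 + 8/(-4) = 3 + 8*(-1/4) = 3 - 2 = 1)
55434/T(-310) = 55434/1 = 55434*1 = 55434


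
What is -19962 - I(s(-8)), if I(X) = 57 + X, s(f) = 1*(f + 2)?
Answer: -20013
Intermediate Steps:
s(f) = 2 + f (s(f) = 1*(2 + f) = 2 + f)
-19962 - I(s(-8)) = -19962 - (57 + (2 - 8)) = -19962 - (57 - 6) = -19962 - 1*51 = -19962 - 51 = -20013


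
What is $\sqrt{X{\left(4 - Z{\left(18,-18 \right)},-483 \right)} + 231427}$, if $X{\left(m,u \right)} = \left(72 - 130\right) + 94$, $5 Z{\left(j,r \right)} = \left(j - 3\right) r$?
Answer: $\sqrt{231463} \approx 481.11$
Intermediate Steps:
$Z{\left(j,r \right)} = \frac{r \left(-3 + j\right)}{5}$ ($Z{\left(j,r \right)} = \frac{\left(j - 3\right) r}{5} = \frac{\left(-3 + j\right) r}{5} = \frac{r \left(-3 + j\right)}{5}$)
$X{\left(m,u \right)} = 36$ ($X{\left(m,u \right)} = -58 + 94 = 36$)
$\sqrt{X{\left(4 - Z{\left(18,-18 \right)},-483 \right)} + 231427} = \sqrt{36 + 231427} = \sqrt{231463}$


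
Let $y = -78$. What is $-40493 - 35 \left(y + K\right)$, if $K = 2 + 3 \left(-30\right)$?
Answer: $-34683$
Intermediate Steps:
$K = -88$ ($K = 2 - 90 = -88$)
$-40493 - 35 \left(y + K\right) = -40493 - 35 \left(-78 - 88\right) = -40493 - 35 \left(-166\right) = -40493 - -5810 = -40493 + 5810 = -34683$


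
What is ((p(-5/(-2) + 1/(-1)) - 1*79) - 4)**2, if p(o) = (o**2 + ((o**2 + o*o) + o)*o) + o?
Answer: 78961/16 ≈ 4935.1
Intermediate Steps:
p(o) = o + o**2 + o*(o + 2*o**2) (p(o) = (o**2 + ((o**2 + o**2) + o)*o) + o = (o**2 + (2*o**2 + o)*o) + o = (o**2 + (o + 2*o**2)*o) + o = (o**2 + o*(o + 2*o**2)) + o = o + o**2 + o*(o + 2*o**2))
((p(-5/(-2) + 1/(-1)) - 1*79) - 4)**2 = (((-5/(-2) + 1/(-1))*(1 + 2*(-5/(-2) + 1/(-1)) + 2*(-5/(-2) + 1/(-1))**2) - 1*79) - 4)**2 = (((-5*(-1/2) + 1*(-1))*(1 + 2*(-5*(-1/2) + 1*(-1)) + 2*(-5*(-1/2) + 1*(-1))**2) - 79) - 4)**2 = (((5/2 - 1)*(1 + 2*(5/2 - 1) + 2*(5/2 - 1)**2) - 79) - 4)**2 = ((3*(1 + 2*(3/2) + 2*(3/2)**2)/2 - 79) - 4)**2 = ((3*(1 + 3 + 2*(9/4))/2 - 79) - 4)**2 = ((3*(1 + 3 + 9/2)/2 - 79) - 4)**2 = (((3/2)*(17/2) - 79) - 4)**2 = ((51/4 - 79) - 4)**2 = (-265/4 - 4)**2 = (-281/4)**2 = 78961/16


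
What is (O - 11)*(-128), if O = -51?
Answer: 7936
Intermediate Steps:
(O - 11)*(-128) = (-51 - 11)*(-128) = -62*(-128) = 7936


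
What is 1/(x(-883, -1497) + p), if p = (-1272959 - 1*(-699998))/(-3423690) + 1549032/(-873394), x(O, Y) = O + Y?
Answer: -498371717310/1186925184642541 ≈ -0.00041988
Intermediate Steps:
p = -800497444741/498371717310 (p = (-1272959 + 699998)*(-1/3423690) + 1549032*(-1/873394) = -572961*(-1/3423690) - 774516/436697 = 190987/1141230 - 774516/436697 = -800497444741/498371717310 ≈ -1.6062)
1/(x(-883, -1497) + p) = 1/((-883 - 1497) - 800497444741/498371717310) = 1/(-2380 - 800497444741/498371717310) = 1/(-1186925184642541/498371717310) = -498371717310/1186925184642541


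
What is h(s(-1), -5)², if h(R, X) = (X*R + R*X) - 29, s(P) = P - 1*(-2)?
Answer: 1521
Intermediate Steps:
s(P) = 2 + P (s(P) = P + 2 = 2 + P)
h(R, X) = -29 + 2*R*X (h(R, X) = (R*X + R*X) - 29 = 2*R*X - 29 = -29 + 2*R*X)
h(s(-1), -5)² = (-29 + 2*(2 - 1)*(-5))² = (-29 + 2*1*(-5))² = (-29 - 10)² = (-39)² = 1521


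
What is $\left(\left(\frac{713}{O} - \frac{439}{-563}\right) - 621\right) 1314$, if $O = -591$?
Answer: $- \frac{90564893394}{110911} \approx -8.1656 \cdot 10^{5}$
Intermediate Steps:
$\left(\left(\frac{713}{O} - \frac{439}{-563}\right) - 621\right) 1314 = \left(\left(\frac{713}{-591} - \frac{439}{-563}\right) - 621\right) 1314 = \left(\left(713 \left(- \frac{1}{591}\right) - - \frac{439}{563}\right) - 621\right) 1314 = \left(\left(- \frac{713}{591} + \frac{439}{563}\right) - 621\right) 1314 = \left(- \frac{141970}{332733} - 621\right) 1314 = \left(- \frac{206769163}{332733}\right) 1314 = - \frac{90564893394}{110911}$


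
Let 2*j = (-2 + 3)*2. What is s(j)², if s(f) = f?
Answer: 1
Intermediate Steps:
j = 1 (j = ((-2 + 3)*2)/2 = (1*2)/2 = (½)*2 = 1)
s(j)² = 1² = 1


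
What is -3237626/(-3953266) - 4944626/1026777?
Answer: -8111550968557/2029561301841 ≈ -3.9967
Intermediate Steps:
-3237626/(-3953266) - 4944626/1026777 = -3237626*(-1/3953266) - 4944626*1/1026777 = 1618813/1976633 - 4944626/1026777 = -8111550968557/2029561301841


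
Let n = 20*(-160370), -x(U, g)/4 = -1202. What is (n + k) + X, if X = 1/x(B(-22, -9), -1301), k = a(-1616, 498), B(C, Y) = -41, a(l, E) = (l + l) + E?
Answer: -15434324271/4808 ≈ -3.2101e+6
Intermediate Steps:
a(l, E) = E + 2*l (a(l, E) = 2*l + E = E + 2*l)
k = -2734 (k = 498 + 2*(-1616) = 498 - 3232 = -2734)
x(U, g) = 4808 (x(U, g) = -4*(-1202) = 4808)
n = -3207400
X = 1/4808 ≈ 0.00020799
(n + k) + X = (-3207400 - 2734) + 1/4808 = -3210134 + 1/4808 = -15434324271/4808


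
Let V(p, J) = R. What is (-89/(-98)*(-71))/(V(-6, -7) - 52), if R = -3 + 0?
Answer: 6319/5390 ≈ 1.1724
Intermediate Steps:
R = -3
V(p, J) = -3
(-89/(-98)*(-71))/(V(-6, -7) - 52) = (-89/(-98)*(-71))/(-3 - 52) = (-89*(-1/98)*(-71))/(-55) = ((89/98)*(-71))*(-1/55) = -6319/98*(-1/55) = 6319/5390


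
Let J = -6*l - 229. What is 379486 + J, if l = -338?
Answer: 381285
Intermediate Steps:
J = 1799 (J = -6*(-338) - 229 = 2028 - 229 = 1799)
379486 + J = 379486 + 1799 = 381285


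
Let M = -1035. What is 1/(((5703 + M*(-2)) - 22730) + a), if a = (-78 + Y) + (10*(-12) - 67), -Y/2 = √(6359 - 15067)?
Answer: I/(2*(-7611*I + 2*√2177)) ≈ -6.5685e-5 + 8.0534e-7*I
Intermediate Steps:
Y = -4*I*√2177 (Y = -2*√(6359 - 15067) = -4*I*√2177 ≈ -186.63*I)
a = -265 - 4*I*√2177 (a = (-78 - 4*I*√2177) + (10*(-12) - 67) = (-78 - 4*I*√2177) + (-120 - 67) = (-78 - 4*I*√2177) - 187 = -265 - 4*I*√2177 ≈ -265.0 - 186.63*I)
1/(((5703 + M*(-2)) - 22730) + a) = 1/(((5703 - 1035*(-2)) - 22730) + (-265 - 4*I*√2177)) = 1/(((5703 + 2070) - 22730) + (-265 - 4*I*√2177)) = 1/((7773 - 22730) + (-265 - 4*I*√2177)) = 1/(-14957 + (-265 - 4*I*√2177)) = 1/(-15222 - 4*I*√2177)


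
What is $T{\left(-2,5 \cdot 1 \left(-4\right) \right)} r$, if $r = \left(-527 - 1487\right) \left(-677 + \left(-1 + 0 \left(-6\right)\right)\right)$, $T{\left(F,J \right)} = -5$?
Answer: $-6827460$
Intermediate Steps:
$r = 1365492$ ($r = - 2014 \left(-677 + \left(-1 + 0\right)\right) = - 2014 \left(-677 - 1\right) = \left(-2014\right) \left(-678\right) = 1365492$)
$T{\left(-2,5 \cdot 1 \left(-4\right) \right)} r = \left(-5\right) 1365492 = -6827460$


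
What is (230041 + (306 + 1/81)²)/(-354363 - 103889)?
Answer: -1061847185/1503295686 ≈ -0.70635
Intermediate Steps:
(230041 + (306 + 1/81)²)/(-354363 - 103889) = (230041 + (306 + 1/81)²)/(-458252) = (230041 + (24787/81)²)*(-1/458252) = (230041 + 614395369/6561)*(-1/458252) = (2123694370/6561)*(-1/458252) = -1061847185/1503295686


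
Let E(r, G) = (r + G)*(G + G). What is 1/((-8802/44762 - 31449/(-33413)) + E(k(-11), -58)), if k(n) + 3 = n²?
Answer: -747816353/5204245007424 ≈ -0.00014369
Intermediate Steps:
k(n) = -3 + n²
E(r, G) = 2*G*(G + r) (E(r, G) = (G + r)*(2*G) = 2*G*(G + r))
1/((-8802/44762 - 31449/(-33413)) + E(k(-11), -58)) = 1/((-8802/44762 - 31449/(-33413)) + 2*(-58)*(-58 + (-3 + (-11)²))) = 1/((-8802*1/44762 - 31449*(-1/33413)) + 2*(-58)*(-58 + (-3 + 121))) = 1/((-4401/22381 + 31449/33413) + 2*(-58)*(-58 + 118)) = 1/(556809456/747816353 + 2*(-58)*60) = 1/(556809456/747816353 - 6960) = 1/(-5204245007424/747816353) = -747816353/5204245007424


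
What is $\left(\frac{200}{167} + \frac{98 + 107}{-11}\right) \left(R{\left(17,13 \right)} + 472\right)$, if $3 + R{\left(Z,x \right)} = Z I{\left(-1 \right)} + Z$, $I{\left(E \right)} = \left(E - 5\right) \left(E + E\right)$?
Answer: $- \frac{22104150}{1837} \approx -12033.0$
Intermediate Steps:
$I{\left(E \right)} = 2 E \left(-5 + E\right)$ ($I{\left(E \right)} = \left(-5 + E\right) 2 E = 2 E \left(-5 + E\right)$)
$R{\left(Z,x \right)} = -3 + 13 Z$ ($R{\left(Z,x \right)} = -3 + \left(Z 2 \left(-1\right) \left(-5 - 1\right) + Z\right) = -3 + \left(Z 2 \left(-1\right) \left(-6\right) + Z\right) = -3 + \left(Z 12 + Z\right) = -3 + \left(12 Z + Z\right) = -3 + 13 Z$)
$\left(\frac{200}{167} + \frac{98 + 107}{-11}\right) \left(R{\left(17,13 \right)} + 472\right) = \left(\frac{200}{167} + \frac{98 + 107}{-11}\right) \left(\left(-3 + 13 \cdot 17\right) + 472\right) = \left(200 \cdot \frac{1}{167} + 205 \left(- \frac{1}{11}\right)\right) \left(\left(-3 + 221\right) + 472\right) = \left(\frac{200}{167} - \frac{205}{11}\right) \left(218 + 472\right) = \left(- \frac{32035}{1837}\right) 690 = - \frac{22104150}{1837}$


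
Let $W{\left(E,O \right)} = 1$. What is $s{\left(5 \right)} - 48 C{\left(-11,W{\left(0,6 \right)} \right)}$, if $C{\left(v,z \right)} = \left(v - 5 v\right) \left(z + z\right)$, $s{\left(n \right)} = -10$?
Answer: $-4234$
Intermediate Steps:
$C{\left(v,z \right)} = - 8 v z$ ($C{\left(v,z \right)} = - 4 v 2 z = - 8 v z$)
$s{\left(5 \right)} - 48 C{\left(-11,W{\left(0,6 \right)} \right)} = -10 - 48 \left(\left(-8\right) \left(-11\right) 1\right) = -10 - 4224 = -4234$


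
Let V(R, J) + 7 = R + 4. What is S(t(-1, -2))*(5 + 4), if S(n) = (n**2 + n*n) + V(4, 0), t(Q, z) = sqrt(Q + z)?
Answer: -45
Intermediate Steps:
V(R, J) = -3 + R (V(R, J) = -7 + (R + 4) = -7 + (4 + R) = -3 + R)
S(n) = 1 + 2*n**2 (S(n) = (n**2 + n*n) + (-3 + 4) = (n**2 + n**2) + 1 = 2*n**2 + 1 = 1 + 2*n**2)
S(t(-1, -2))*(5 + 4) = (1 + 2*(sqrt(-1 - 2))**2)*(5 + 4) = (1 + 2*(sqrt(-3))**2)*9 = (1 + 2*(I*sqrt(3))**2)*9 = (1 + 2*(-3))*9 = (1 - 6)*9 = -5*9 = -45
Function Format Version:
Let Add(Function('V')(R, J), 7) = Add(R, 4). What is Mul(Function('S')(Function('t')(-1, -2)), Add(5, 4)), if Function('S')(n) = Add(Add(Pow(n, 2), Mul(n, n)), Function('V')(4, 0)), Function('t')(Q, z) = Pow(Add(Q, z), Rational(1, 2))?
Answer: -45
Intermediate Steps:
Function('V')(R, J) = Add(-3, R) (Function('V')(R, J) = Add(-7, Add(R, 4)) = Add(-7, Add(4, R)) = Add(-3, R))
Function('S')(n) = Add(1, Mul(2, Pow(n, 2))) (Function('S')(n) = Add(Add(Pow(n, 2), Mul(n, n)), Add(-3, 4)) = Add(Add(Pow(n, 2), Pow(n, 2)), 1) = Add(Mul(2, Pow(n, 2)), 1) = Add(1, Mul(2, Pow(n, 2))))
Mul(Function('S')(Function('t')(-1, -2)), Add(5, 4)) = Mul(Add(1, Mul(2, Pow(Pow(Add(-1, -2), Rational(1, 2)), 2))), Add(5, 4)) = Mul(Add(1, Mul(2, Pow(Pow(-3, Rational(1, 2)), 2))), 9) = Mul(Add(1, Mul(2, Pow(Mul(I, Pow(3, Rational(1, 2))), 2))), 9) = Mul(Add(1, Mul(2, -3)), 9) = Mul(Add(1, -6), 9) = Mul(-5, 9) = -45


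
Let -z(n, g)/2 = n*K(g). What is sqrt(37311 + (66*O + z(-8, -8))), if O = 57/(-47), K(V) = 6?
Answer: sqrt(82455249)/47 ≈ 193.20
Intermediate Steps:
z(n, g) = -12*n (z(n, g) = -2*n*6 = -12*n)
O = -57/47 (O = 57*(-1/47) = -57/47 ≈ -1.2128)
sqrt(37311 + (66*O + z(-8, -8))) = sqrt(37311 + (66*(-57/47) - 12*(-8))) = sqrt(37311 + (-3762/47 + 96)) = sqrt(37311 + 750/47) = sqrt(1754367/47) = sqrt(82455249)/47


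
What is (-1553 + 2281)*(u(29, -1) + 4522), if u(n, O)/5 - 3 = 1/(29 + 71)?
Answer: 16514862/5 ≈ 3.3030e+6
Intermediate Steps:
u(n, O) = 301/20 (u(n, O) = 15 + 5/(29 + 71) = 15 + 5/100 = 15 + 5*(1/100) = 15 + 1/20 = 301/20)
(-1553 + 2281)*(u(29, -1) + 4522) = (-1553 + 2281)*(301/20 + 4522) = 728*(90741/20) = 16514862/5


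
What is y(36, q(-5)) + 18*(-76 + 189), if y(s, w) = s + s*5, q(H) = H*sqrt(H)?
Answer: 2250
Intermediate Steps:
q(H) = H**(3/2)
y(s, w) = 6*s (y(s, w) = s + 5*s = 6*s)
y(36, q(-5)) + 18*(-76 + 189) = 6*36 + 18*(-76 + 189) = 216 + 18*113 = 216 + 2034 = 2250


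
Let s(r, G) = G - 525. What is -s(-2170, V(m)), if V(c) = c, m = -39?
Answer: 564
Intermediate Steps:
s(r, G) = -525 + G
-s(-2170, V(m)) = -(-525 - 39) = -1*(-564) = 564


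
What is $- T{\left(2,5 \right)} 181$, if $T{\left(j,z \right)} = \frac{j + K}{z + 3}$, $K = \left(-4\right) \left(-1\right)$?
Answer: $- \frac{543}{4} \approx -135.75$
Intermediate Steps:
$K = 4$
$T{\left(j,z \right)} = \frac{4 + j}{3 + z}$ ($T{\left(j,z \right)} = \frac{j + 4}{z + 3} = \frac{4 + j}{3 + z}$)
$- T{\left(2,5 \right)} 181 = - \frac{4 + 2}{3 + 5} \cdot 181 = - \frac{1}{8} \cdot 6 \cdot 181 = - \frac{3 \cdot 181}{4} = \left(-1\right) \frac{543}{4} = - \frac{543}{4}$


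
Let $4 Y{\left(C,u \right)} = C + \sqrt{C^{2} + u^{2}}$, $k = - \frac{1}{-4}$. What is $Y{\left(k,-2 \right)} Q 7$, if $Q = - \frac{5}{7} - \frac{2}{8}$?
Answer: $- \frac{27}{64} - \frac{27 \sqrt{65}}{64} \approx -3.8231$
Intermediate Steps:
$k = \frac{1}{4}$ ($k = \left(-1\right) \left(- \frac{1}{4}\right) = \frac{1}{4} \approx 0.25$)
$Q = - \frac{27}{28}$ ($Q = \left(-5\right) \frac{1}{7} - \frac{1}{4} = - \frac{5}{7} - \frac{1}{4} = - \frac{27}{28} \approx -0.96429$)
$Y{\left(C,u \right)} = \frac{C}{4} + \frac{\sqrt{C^{2} + u^{2}}}{4}$ ($Y{\left(C,u \right)} = \frac{C + \sqrt{C^{2} + u^{2}}}{4} = \frac{C}{4} + \frac{\sqrt{C^{2} + u^{2}}}{4}$)
$Y{\left(k,-2 \right)} Q 7 = \left(\frac{1}{4} \cdot \frac{1}{4} + \frac{\sqrt{\left(\frac{1}{4}\right)^{2} + \left(-2\right)^{2}}}{4}\right) \left(- \frac{27}{28}\right) 7 = \left(\frac{1}{16} + \frac{\sqrt{\frac{1}{16} + 4}}{4}\right) \left(- \frac{27}{28}\right) 7 = \left(\frac{1}{16} + \frac{\sqrt{\frac{65}{16}}}{4}\right) \left(- \frac{27}{28}\right) 7 = \left(\frac{1}{16} + \frac{\frac{1}{4} \sqrt{65}}{4}\right) \left(- \frac{27}{28}\right) 7 = \left(\frac{1}{16} + \frac{\sqrt{65}}{16}\right) \left(- \frac{27}{28}\right) 7 = \left(- \frac{27}{448} - \frac{27 \sqrt{65}}{448}\right) 7 = - \frac{27}{64} - \frac{27 \sqrt{65}}{64}$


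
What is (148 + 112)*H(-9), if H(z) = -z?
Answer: 2340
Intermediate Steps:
(148 + 112)*H(-9) = (148 + 112)*(-1*(-9)) = 260*9 = 2340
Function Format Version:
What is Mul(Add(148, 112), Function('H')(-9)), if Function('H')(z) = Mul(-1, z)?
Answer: 2340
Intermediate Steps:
Mul(Add(148, 112), Function('H')(-9)) = Mul(Add(148, 112), Mul(-1, -9)) = Mul(260, 9) = 2340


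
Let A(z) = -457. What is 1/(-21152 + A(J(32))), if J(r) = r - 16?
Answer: -1/21609 ≈ -4.6277e-5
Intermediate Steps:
J(r) = -16 + r
1/(-21152 + A(J(32))) = 1/(-21152 - 457) = 1/(-21609) = -1/21609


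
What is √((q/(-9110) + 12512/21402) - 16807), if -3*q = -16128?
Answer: I*√4436835463496360735/16247685 ≈ 129.64*I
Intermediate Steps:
q = 5376 (q = -⅓*(-16128) = 5376)
√((q/(-9110) + 12512/21402) - 16807) = √((5376/(-9110) + 12512/21402) - 16807) = √((5376*(-1/9110) + 12512*(1/21402)) - 16807) = √((-2688/4555 + 6256/10701) - 16807) = √(-268208/48743055 - 16807) = √(-819224793593/48743055) = I*√4436835463496360735/16247685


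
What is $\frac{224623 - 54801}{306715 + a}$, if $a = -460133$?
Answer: $- \frac{84911}{76709} \approx -1.1069$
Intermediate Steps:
$\frac{224623 - 54801}{306715 + a} = \frac{224623 - 54801}{306715 - 460133} = \frac{169822}{-153418} = 169822 \left(- \frac{1}{153418}\right) = - \frac{84911}{76709}$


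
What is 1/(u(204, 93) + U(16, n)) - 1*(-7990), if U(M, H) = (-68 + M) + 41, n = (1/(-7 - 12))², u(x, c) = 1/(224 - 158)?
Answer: 5792684/725 ≈ 7989.9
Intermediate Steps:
u(x, c) = 1/66
n = 1/361 (n = (1/(-19))² = (-1/19)² = 1/361 ≈ 0.0027701)
U(M, H) = -27 + M
1/(u(204, 93) + U(16, n)) - 1*(-7990) = 1/(1/66 + (-27 + 16)) - 1*(-7990) = 1/(1/66 - 11) + 7990 = 1/(-725/66) + 7990 = -66/725 + 7990 = 5792684/725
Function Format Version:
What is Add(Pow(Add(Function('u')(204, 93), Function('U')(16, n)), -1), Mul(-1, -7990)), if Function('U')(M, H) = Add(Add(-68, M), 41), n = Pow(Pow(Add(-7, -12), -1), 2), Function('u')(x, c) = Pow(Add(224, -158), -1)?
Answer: Rational(5792684, 725) ≈ 7989.9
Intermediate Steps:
Function('u')(x, c) = Rational(1, 66) (Function('u')(x, c) = Pow(66, -1) = Rational(1, 66))
n = Rational(1, 361) (n = Pow(Pow(-19, -1), 2) = Pow(Rational(-1, 19), 2) = Rational(1, 361) ≈ 0.0027701)
Function('U')(M, H) = Add(-27, M)
Add(Pow(Add(Function('u')(204, 93), Function('U')(16, n)), -1), Mul(-1, -7990)) = Add(Pow(Add(Rational(1, 66), Add(-27, 16)), -1), Mul(-1, -7990)) = Add(Pow(Add(Rational(1, 66), -11), -1), 7990) = Add(Pow(Rational(-725, 66), -1), 7990) = Add(Rational(-66, 725), 7990) = Rational(5792684, 725)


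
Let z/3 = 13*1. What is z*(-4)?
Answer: -156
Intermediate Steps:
z = 39 (z = 3*(13*1) = 3*13 = 39)
z*(-4) = 39*(-4) = -156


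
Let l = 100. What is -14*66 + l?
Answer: -824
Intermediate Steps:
-14*66 + l = -14*66 + 100 = -924 + 100 = -824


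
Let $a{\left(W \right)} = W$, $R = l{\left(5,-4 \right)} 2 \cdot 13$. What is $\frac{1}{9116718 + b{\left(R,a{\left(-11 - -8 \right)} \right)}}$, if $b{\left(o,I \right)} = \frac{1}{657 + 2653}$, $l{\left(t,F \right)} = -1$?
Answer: $\frac{3310}{30176336581} \approx 1.0969 \cdot 10^{-7}$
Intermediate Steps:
$R = -26$ ($R = \left(-1\right) 2 \cdot 13 = \left(-2\right) 13 = -26$)
$b{\left(o,I \right)} = \frac{1}{3310}$
$\frac{1}{9116718 + b{\left(R,a{\left(-11 - -8 \right)} \right)}} = \frac{1}{9116718 + \frac{1}{3310}} = \frac{1}{\frac{30176336581}{3310}} = \frac{3310}{30176336581}$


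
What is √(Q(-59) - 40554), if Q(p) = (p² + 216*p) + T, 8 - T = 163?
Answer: 62*I*√13 ≈ 223.54*I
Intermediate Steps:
T = -155 (T = 8 - 1*163 = 8 - 163 = -155)
Q(p) = -155 + p² + 216*p (Q(p) = (p² + 216*p) - 155 = -155 + p² + 216*p)
√(Q(-59) - 40554) = √((-155 + (-59)² + 216*(-59)) - 40554) = √((-155 + 3481 - 12744) - 40554) = √(-9418 - 40554) = √(-49972) = 62*I*√13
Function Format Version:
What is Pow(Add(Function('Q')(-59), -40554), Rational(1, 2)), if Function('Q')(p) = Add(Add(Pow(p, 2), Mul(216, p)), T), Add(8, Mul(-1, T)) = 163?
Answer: Mul(62, I, Pow(13, Rational(1, 2))) ≈ Mul(223.54, I)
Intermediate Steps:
T = -155 (T = Add(8, Mul(-1, 163)) = Add(8, -163) = -155)
Function('Q')(p) = Add(-155, Pow(p, 2), Mul(216, p)) (Function('Q')(p) = Add(Add(Pow(p, 2), Mul(216, p)), -155) = Add(-155, Pow(p, 2), Mul(216, p)))
Pow(Add(Function('Q')(-59), -40554), Rational(1, 2)) = Pow(Add(Add(-155, Pow(-59, 2), Mul(216, -59)), -40554), Rational(1, 2)) = Pow(Add(Add(-155, 3481, -12744), -40554), Rational(1, 2)) = Pow(Add(-9418, -40554), Rational(1, 2)) = Pow(-49972, Rational(1, 2)) = Mul(62, I, Pow(13, Rational(1, 2)))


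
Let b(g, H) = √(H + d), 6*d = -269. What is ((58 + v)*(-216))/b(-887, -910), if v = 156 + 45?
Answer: 55944*I*√34374/5729 ≈ 1810.5*I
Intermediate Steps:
d = -269/6 (d = (⅙)*(-269) = -269/6 ≈ -44.833)
b(g, H) = √(-269/6 + H) (b(g, H) = √(H - 269/6) = √(-269/6 + H))
v = 201
((58 + v)*(-216))/b(-887, -910) = ((58 + 201)*(-216))/((√(-1614 + 36*(-910))/6)) = (259*(-216))/((√(-1614 - 32760)/6)) = -55944*(-I*√34374/5729) = -(-55944)*I*√34374/5729 = 55944*I*√34374/5729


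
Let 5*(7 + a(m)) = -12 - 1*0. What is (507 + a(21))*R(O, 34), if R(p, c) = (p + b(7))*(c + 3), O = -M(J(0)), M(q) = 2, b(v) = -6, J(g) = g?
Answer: -736448/5 ≈ -1.4729e+5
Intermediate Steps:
a(m) = -47/5 (a(m) = -7 + (-12 - 1*0)/5 = -7 + (-12 + 0)/5 = -7 + (1/5)*(-12) = -7 - 12/5 = -47/5)
O = -2 (O = -1*2 = -2)
R(p, c) = (-6 + p)*(3 + c) (R(p, c) = (p - 6)*(c + 3) = (-6 + p)*(3 + c))
(507 + a(21))*R(O, 34) = (507 - 47/5)*(-18 - 6*34 + 3*(-2) + 34*(-2)) = 2488*(-18 - 204 - 6 - 68)/5 = (2488/5)*(-296) = -736448/5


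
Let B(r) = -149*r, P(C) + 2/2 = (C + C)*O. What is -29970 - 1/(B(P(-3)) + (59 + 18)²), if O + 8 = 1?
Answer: -5394599/180 ≈ -29970.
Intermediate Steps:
O = -7 (O = -8 + 1 = -7)
P(C) = -1 - 14*C (P(C) = -1 + (C + C)*(-7) = -1 + (2*C)*(-7) = -1 - 14*C)
-29970 - 1/(B(P(-3)) + (59 + 18)²) = -29970 - 1/(-149*(-1 - 14*(-3)) + (59 + 18)²) = -29970 - 1/(-149*(-1 + 42) + 77²) = -29970 - 1/(-149*41 + 5929) = -29970 - 1/(-6109 + 5929) = -29970 - 1/(-180) = -29970 - 1*(-1/180) = -29970 + 1/180 = -5394599/180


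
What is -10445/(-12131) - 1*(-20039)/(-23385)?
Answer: 1163216/283683435 ≈ 0.0041004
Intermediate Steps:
-10445/(-12131) - 1*(-20039)/(-23385) = -10445*(-1/12131) + 20039*(-1/23385) = 10445/12131 - 20039/23385 = 1163216/283683435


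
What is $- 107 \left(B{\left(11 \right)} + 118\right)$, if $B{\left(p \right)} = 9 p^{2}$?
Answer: $-129149$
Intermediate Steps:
$- 107 \left(B{\left(11 \right)} + 118\right) = - 107 \left(9 \cdot 11^{2} + 118\right) = - 107 \left(9 \cdot 121 + 118\right) = - 107 \left(1089 + 118\right) = \left(-107\right) 1207 = -129149$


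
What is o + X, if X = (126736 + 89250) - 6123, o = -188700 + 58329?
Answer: 79492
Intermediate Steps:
o = -130371
X = 209863 (X = 215986 - 6123 = 209863)
o + X = -130371 + 209863 = 79492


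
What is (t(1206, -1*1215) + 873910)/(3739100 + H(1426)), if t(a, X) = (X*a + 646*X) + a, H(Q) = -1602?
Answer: -687532/1868749 ≈ -0.36791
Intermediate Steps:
t(a, X) = a + 646*X + X*a (t(a, X) = (646*X + X*a) + a = a + 646*X + X*a)
(t(1206, -1*1215) + 873910)/(3739100 + H(1426)) = ((1206 + 646*(-1*1215) - 1*1215*1206) + 873910)/(3739100 - 1602) = ((1206 + 646*(-1215) - 1215*1206) + 873910)/3737498 = ((1206 - 784890 - 1465290) + 873910)*(1/3737498) = (-2248974 + 873910)*(1/3737498) = -1375064*1/3737498 = -687532/1868749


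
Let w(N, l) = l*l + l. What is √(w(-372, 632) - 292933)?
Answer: √107123 ≈ 327.30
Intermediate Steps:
w(N, l) = l + l² (w(N, l) = l² + l = l + l²)
√(w(-372, 632) - 292933) = √(632*(1 + 632) - 292933) = √(632*633 - 292933) = √(400056 - 292933) = √107123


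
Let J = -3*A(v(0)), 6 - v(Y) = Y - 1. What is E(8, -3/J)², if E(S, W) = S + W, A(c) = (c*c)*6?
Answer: 5536609/86436 ≈ 64.054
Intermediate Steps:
v(Y) = 7 - Y (v(Y) = 6 - (Y - 1) = 6 - (-1 + Y) = 6 + (1 - Y) = 7 - Y)
A(c) = 6*c² (A(c) = c²*6 = 6*c²)
J = -882 (J = -18*(7 - 1*0)² = -18*(7 + 0)² = -18*7² = -18*49 = -3*294 = -882)
E(8, -3/J)² = (8 - 3/(-882))² = (8 - 3*(-1/882))² = (8 + 1/294)² = (2353/294)² = 5536609/86436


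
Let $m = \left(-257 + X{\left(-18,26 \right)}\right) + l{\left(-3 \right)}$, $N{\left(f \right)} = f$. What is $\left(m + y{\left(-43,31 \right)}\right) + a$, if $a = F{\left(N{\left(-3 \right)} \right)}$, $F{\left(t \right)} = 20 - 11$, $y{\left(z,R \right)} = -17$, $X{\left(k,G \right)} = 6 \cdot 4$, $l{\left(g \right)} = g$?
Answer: $-244$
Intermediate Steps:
$X{\left(k,G \right)} = 24$
$F{\left(t \right)} = 9$ ($F{\left(t \right)} = 20 - 11 = 9$)
$a = 9$
$m = -236$ ($m = \left(-257 + 24\right) - 3 = -233 - 3 = -236$)
$\left(m + y{\left(-43,31 \right)}\right) + a = \left(-236 - 17\right) + 9 = -253 + 9 = -244$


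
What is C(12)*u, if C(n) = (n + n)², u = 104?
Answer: 59904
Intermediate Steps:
C(n) = 4*n² (C(n) = (2*n)² = 4*n²)
C(12)*u = (4*12²)*104 = (4*144)*104 = 576*104 = 59904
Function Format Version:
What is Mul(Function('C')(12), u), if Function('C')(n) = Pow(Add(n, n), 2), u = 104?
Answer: 59904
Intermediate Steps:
Function('C')(n) = Mul(4, Pow(n, 2)) (Function('C')(n) = Pow(Mul(2, n), 2) = Mul(4, Pow(n, 2)))
Mul(Function('C')(12), u) = Mul(Mul(4, Pow(12, 2)), 104) = Mul(Mul(4, 144), 104) = Mul(576, 104) = 59904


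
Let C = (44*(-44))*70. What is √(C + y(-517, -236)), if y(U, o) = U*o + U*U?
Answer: √253781 ≈ 503.77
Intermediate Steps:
y(U, o) = U² + U*o (y(U, o) = U*o + U² = U² + U*o)
C = -135520 (C = -1936*70 = -135520)
√(C + y(-517, -236)) = √(-135520 - 517*(-517 - 236)) = √(-135520 - 517*(-753)) = √(-135520 + 389301) = √253781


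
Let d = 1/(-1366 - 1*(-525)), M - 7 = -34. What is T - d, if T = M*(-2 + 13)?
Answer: -249776/841 ≈ -297.00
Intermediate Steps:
M = -27 (M = 7 - 34 = -27)
T = -297 (T = -27*(-2 + 13) = -27*11 = -297)
d = -1/841 (d = 1/(-1366 + 525) = 1/(-841) = -1/841 ≈ -0.0011891)
T - d = -297 - 1*(-1/841) = -297 + 1/841 = -249776/841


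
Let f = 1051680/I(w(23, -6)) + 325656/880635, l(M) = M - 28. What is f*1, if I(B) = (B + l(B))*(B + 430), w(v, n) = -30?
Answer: -381117969/12915980 ≈ -29.507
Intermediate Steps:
l(M) = -28 + M
I(B) = (-28 + 2*B)*(430 + B) (I(B) = (B + (-28 + B))*(B + 430) = (-28 + 2*B)*(430 + B))
f = -381117969/12915980 (f = 1051680/(-12040 + 2*(-30)² + 832*(-30)) + 325656/880635 = 1051680/(-12040 + 2*900 - 24960) + 325656*(1/880635) = 1051680/(-12040 + 1800 - 24960) + 108552/293545 = 1051680/(-35200) + 108552/293545 = 1051680*(-1/35200) + 108552/293545 = -6573/220 + 108552/293545 = -381117969/12915980 ≈ -29.507)
f*1 = -381117969/12915980*1 = -381117969/12915980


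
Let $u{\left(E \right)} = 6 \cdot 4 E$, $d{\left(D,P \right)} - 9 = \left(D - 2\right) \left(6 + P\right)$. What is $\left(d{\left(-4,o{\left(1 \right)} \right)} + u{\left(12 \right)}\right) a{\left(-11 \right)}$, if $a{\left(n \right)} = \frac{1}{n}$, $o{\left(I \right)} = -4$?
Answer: $- \frac{285}{11} \approx -25.909$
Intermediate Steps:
$d{\left(D,P \right)} = 9 + \left(-2 + D\right) \left(6 + P\right)$ ($d{\left(D,P \right)} = 9 + \left(D - 2\right) \left(6 + P\right) = 9 + \left(-2 + D\right) \left(6 + P\right)$)
$u{\left(E \right)} = 24 E$
$\left(d{\left(-4,o{\left(1 \right)} \right)} + u{\left(12 \right)}\right) a{\left(-11 \right)} = \frac{\left(-3 - -8 + 6 \left(-4\right) - -16\right) + 24 \cdot 12}{-11} = \left(\left(-3 + 8 - 24 + 16\right) + 288\right) \left(- \frac{1}{11}\right) = \left(-3 + 288\right) \left(- \frac{1}{11}\right) = 285 \left(- \frac{1}{11}\right) = - \frac{285}{11}$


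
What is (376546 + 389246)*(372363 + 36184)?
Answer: 312862024224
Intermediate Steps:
(376546 + 389246)*(372363 + 36184) = 765792*408547 = 312862024224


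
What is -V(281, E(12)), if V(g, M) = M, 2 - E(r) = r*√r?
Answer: -2 + 24*√3 ≈ 39.569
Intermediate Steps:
E(r) = 2 - r^(3/2) (E(r) = 2 - r*√r = 2 - r^(3/2))
-V(281, E(12)) = -(2 - 12^(3/2)) = -(2 - 24*√3) = -2 + 24*√3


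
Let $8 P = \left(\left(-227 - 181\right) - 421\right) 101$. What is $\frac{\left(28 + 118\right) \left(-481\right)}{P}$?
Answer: $\frac{561808}{83729} \approx 6.7098$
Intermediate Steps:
$P = - \frac{83729}{8}$ ($P = \frac{\left(\left(-227 - 181\right) - 421\right) 101}{8} = \frac{\left(-408 - 421\right) 101}{8} = \frac{\left(-829\right) 101}{8} = \frac{1}{8} \left(-83729\right) = - \frac{83729}{8} \approx -10466.0$)
$\frac{\left(28 + 118\right) \left(-481\right)}{P} = \frac{\left(28 + 118\right) \left(-481\right)}{- \frac{83729}{8}} = 146 \left(-481\right) \left(- \frac{8}{83729}\right) = \left(-70226\right) \left(- \frac{8}{83729}\right) = \frac{561808}{83729}$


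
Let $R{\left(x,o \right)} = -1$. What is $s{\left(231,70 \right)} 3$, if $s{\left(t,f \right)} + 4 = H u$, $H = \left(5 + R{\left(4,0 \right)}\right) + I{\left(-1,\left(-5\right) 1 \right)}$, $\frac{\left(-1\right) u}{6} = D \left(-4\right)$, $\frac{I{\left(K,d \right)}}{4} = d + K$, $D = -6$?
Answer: $8628$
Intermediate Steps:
$I{\left(K,d \right)} = 4 K + 4 d$ ($I{\left(K,d \right)} = 4 \left(d + K\right) = 4 \left(K + d\right) = 4 K + 4 d$)
$u = -144$ ($u = - 6 \left(\left(-6\right) \left(-4\right)\right) = \left(-6\right) 24 = -144$)
$H = -20$ ($H = \left(5 - 1\right) + \left(4 \left(-1\right) + 4 \left(\left(-5\right) 1\right)\right) = 4 + \left(-4 + 4 \left(-5\right)\right) = 4 - 24 = -20$)
$s{\left(t,f \right)} = 2876$ ($s{\left(t,f \right)} = -4 - -2880 = -4 + 2880 = 2876$)
$s{\left(231,70 \right)} 3 = 2876 \cdot 3 = 8628$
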